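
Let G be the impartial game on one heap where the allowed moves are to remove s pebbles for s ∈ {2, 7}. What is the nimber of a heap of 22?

Grundy values for subtraction set {2, 7}:
k:     0  1  2  3  4  5  6  7  8  9 10 11 12 13 14 15 16 17 18 19 20 21 22
g(k):  0  0  1  1  0  0  1  1  2  0  0  1  1  0  0  1  1  2  0  0  1  1  0
So g(22) = 0.

0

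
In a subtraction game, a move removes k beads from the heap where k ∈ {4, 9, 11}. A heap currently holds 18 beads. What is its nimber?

Grundy values for subtraction set {4, 9, 11}:
k:     0  1  2  3  4  5  6  7  8  9 10 11 12 13 14 15 16 17 18
g(k):  0  0  0  0  1  1  1  1  0  2  2  2  1  3  3  0  0  2  0
So g(18) = 0.

0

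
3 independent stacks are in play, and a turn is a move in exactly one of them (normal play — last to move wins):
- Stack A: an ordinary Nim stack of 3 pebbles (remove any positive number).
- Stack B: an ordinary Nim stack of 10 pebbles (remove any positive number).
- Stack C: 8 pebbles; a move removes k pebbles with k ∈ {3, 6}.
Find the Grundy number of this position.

Stack A is a plain Nim stack of size 3, so its Grundy value is 3.
Stack B is a plain Nim stack of size 10, so its Grundy value is 10.
Build the Grundy sequence for stack C with g(k) = mex{g(k−s) : s ∈ {3, 6}, s ≤ k}:
g(0) = mex{} = 0
g(1) = mex{} = 0
g(2) = mex{} = 0
g(3) = mex{0} = 1
g(4) = mex{0} = 1
g(5) = mex{0} = 1
g(6) = mex{0,1} = 2
g(7) = mex{0,1} = 2
g(8) = mex{0,1} = 2
So g(8) = 2.
By the Sprague-Grundy theorem, the Grundy value of a sum of independent games is the XOR of the component values.
Combined value = 3 XOR 10 XOR 2 = 11.

11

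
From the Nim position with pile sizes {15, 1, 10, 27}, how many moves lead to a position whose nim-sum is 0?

Nim-sum: 15 XOR 1 XOR 10 XOR 27 = 31.
The overall nim-sum is X = 31. A pile of size p has a winning move iff p XOR X < p (reduce it to p XOR X).
  15: 15 XOR 31 = 16 ≥ 15 — no move.
  1: 1 XOR 31 = 30 ≥ 1 — no move.
  10: 10 XOR 31 = 21 ≥ 10 — no move.
  27: 27 XOR 31 = 4 < 27 — winning move (to 4).
That gives 1 winning move.

1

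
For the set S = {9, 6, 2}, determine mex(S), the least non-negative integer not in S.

0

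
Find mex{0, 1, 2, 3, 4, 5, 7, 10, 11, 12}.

The values 0, 1, 2, 3, 4, 5 are all present; 6 is the first non-negative integer missing from the set.

6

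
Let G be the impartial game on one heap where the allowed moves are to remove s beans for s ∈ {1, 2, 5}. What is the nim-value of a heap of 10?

1

Grundy values for subtraction set {1, 2, 5}:
k:     0  1  2  3  4  5  6  7  8  9 10
g(k):  0  1  2  0  1  2  0  1  2  0  1
So g(10) = 1.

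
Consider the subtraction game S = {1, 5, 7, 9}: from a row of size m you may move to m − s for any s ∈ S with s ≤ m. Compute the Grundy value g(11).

1

Compute g(0), g(1), … for moves {1, 5, 7, 9}:
k:     0  1  2  3  4  5  6  7  8  9 10 11
g(k):  0  1  0  1  0  1  0  1  0  1  0  1
So g(11) = 1.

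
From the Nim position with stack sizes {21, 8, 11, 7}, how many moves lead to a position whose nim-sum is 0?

Nim-sum: 21 ^ 8 ^ 11 ^ 7 = 17.
The overall nim-sum is X = 17. A stack of size p has a winning move iff p XOR X < p (reduce it to p XOR X).
  21: 21 XOR 17 = 4 < 21 — winning move (to 4).
  8: 8 XOR 17 = 25 ≥ 8 — no move.
  11: 11 XOR 17 = 26 ≥ 11 — no move.
  7: 7 XOR 17 = 22 ≥ 7 — no move.
That gives 1 winning move.

1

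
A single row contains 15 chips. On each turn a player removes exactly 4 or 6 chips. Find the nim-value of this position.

Build the Grundy sequence with g(k) = mex{g(k−s) : s ∈ {4, 6}, s ≤ k}:
k:     0  1  2  3  4  5  6  7  8  9 10 11 12 13 14 15
g(k):  0  0  0  0  1  1  1  1  2  2  0  0  0  0  1  1
So g(15) = 1.

1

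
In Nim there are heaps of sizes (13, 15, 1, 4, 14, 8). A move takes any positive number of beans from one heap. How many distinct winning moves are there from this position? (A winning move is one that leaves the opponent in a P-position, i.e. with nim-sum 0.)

3

Nim-sum: 13 XOR 15 XOR 1 XOR 4 XOR 14 XOR 8 = 1.
The overall nim-sum is X = 1. A heap of size p has a winning move iff p XOR X < p (reduce it to p XOR X).
  13: 13 XOR 1 = 12 < 13 — winning move (to 12).
  15: 15 XOR 1 = 14 < 15 — winning move (to 14).
  1: 1 XOR 1 = 0 < 1 — winning move (to 0).
  4: 4 XOR 1 = 5 ≥ 4 — no move.
  14: 14 XOR 1 = 15 ≥ 14 — no move.
  8: 8 XOR 1 = 9 ≥ 8 — no move.
That gives 3 winning moves.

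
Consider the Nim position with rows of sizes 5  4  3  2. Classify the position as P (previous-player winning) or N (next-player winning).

Write each in binary and XOR column by column:
  101  (5)
  100  (4)
  011  (3)
  010  (2)
  ---
  000  (0)
The nim-sum is 0, so this is a P-position: the player to move is in a losing position under optimal play.

P-position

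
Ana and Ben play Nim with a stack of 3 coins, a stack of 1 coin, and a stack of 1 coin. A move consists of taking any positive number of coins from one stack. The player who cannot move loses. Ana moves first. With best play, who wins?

In binary:
  11  (3)
  01  (1)
  01  (1)
  --
  11  (3)
The nim-sum is 3 ≠ 0, so this is an N-position: the player to move can win; Ana has a winning move.

Ana wins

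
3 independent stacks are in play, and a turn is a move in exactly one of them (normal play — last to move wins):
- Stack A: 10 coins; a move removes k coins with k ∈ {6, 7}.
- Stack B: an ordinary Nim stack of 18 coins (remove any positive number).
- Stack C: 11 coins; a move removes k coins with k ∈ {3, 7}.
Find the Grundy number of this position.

19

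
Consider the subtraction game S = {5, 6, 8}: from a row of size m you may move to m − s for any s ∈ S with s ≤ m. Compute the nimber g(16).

0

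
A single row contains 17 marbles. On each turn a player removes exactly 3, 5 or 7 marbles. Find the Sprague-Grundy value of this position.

2

Grundy values for subtraction set {3, 5, 7}:
k:     0  1  2  3  4  5  6  7  8  9 10 11 12 13 14 15 16 17
g(k):  0  0  0  1  1  1  2  2  2  3  0  0  0  1  1  1  2  2
So g(17) = 2.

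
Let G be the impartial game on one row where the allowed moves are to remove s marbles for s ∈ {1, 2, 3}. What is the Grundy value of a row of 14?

Compute g(0), g(1), … for moves {1, 2, 3}:
k:     0  1  2  3  4  5  6  7  8  9 10 11 12 13 14
g(k):  0  1  2  3  0  1  2  3  0  1  2  3  0  1  2
So g(14) = 2.

2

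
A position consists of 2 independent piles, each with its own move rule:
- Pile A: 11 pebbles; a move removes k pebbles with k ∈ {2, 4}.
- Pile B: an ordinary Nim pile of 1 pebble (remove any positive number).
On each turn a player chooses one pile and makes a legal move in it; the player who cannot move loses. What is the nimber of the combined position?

3

Build the Grundy sequence for pile A with g(k) = mex{g(k−s) : s ∈ {2, 4}, s ≤ k}:
k:     0  1  2  3  4  5  6  7  8  9 10 11
g(k):  0  0  1  1  2  2  0  0  1  1  2  2
So g(11) = 2.
Pile B is a plain Nim pile of size 1, so its Grundy value is 1.
By the Sprague-Grundy theorem, the Grundy value of a sum of independent games is the XOR of the component values.
Combined value = 2 ⊕ 1 = 3.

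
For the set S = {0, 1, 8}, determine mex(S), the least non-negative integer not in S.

The values 0, 1 are all present; 2 is the first non-negative integer missing from the set.

2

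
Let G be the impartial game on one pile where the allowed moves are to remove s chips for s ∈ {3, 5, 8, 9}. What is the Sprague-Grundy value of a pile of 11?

3

Grundy values for subtraction set {3, 5, 8, 9}:
g(0) = mex{} = 0
g(1) = mex{} = 0
g(2) = mex{} = 0
g(3) = mex{0} = 1
g(4) = mex{0} = 1
g(5) = mex{0} = 1
g(6) = mex{0,1} = 2
g(7) = mex{0,1} = 2
g(8) = mex{0,1} = 2
g(9) = mex{0,1,2} = 3
g(10) = mex{0,1,2} = 3
g(11) = mex{0,1,2} = 3
So g(11) = 3.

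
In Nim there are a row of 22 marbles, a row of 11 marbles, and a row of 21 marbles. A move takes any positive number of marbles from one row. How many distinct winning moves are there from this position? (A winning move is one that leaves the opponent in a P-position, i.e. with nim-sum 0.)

Nim-sum: 22 XOR 11 XOR 21 = 8.
The overall nim-sum is X = 8. A row of size p has a winning move iff p XOR X < p (reduce it to p XOR X).
  22: 22 XOR 8 = 30 ≥ 22 — no move.
  11: 11 XOR 8 = 3 < 11 — winning move (to 3).
  21: 21 XOR 8 = 29 ≥ 21 — no move.
That gives 1 winning move.

1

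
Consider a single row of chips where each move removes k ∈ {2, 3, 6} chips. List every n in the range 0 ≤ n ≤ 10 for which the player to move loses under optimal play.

0, 1, 5, 9, 10

Grundy values for subtraction set {2, 3, 6}:
k:     0  1  2  3  4  5  6  7  8  9 10
g(k):  0  0  1  1  2  0  3  1  2  0  0
The P-positions (g = 0) in 0..10 are 0, 1, 5, 9, 10.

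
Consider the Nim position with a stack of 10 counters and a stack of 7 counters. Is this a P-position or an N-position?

N-position

Compute the nim-sum pairwise:
10 ⊕ 7 = 13
The nim-sum is 13 ≠ 0, so this is an N-position: the player to move can win.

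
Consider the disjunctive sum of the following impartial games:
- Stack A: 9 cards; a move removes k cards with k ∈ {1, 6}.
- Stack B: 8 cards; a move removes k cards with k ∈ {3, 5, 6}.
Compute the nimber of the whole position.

Grundy values for stack A (subtraction set {1, 6}):
k:     0  1  2  3  4  5  6  7  8  9
g(k):  0  1  0  1  0  1  2  0  1  0
So g(9) = 0.
Grundy values for stack B (subtraction set {3, 5, 6}):
k:     0  1  2  3  4  5  6  7  8
g(k):  0  0  0  1  1  1  2  2  2
So g(8) = 2.
The value of a disjunctive sum is the nim-sum of the parts.
Combined value = 0 XOR 2 = 2.

2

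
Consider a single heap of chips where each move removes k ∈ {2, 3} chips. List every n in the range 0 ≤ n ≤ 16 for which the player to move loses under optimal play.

Compute g(0), g(1), … for moves {2, 3}:
k:     0  1  2  3  4  5  6  7  8  9 10 11 12 13 14 15 16
g(k):  0  0  1  1  2  0  0  1  1  2  0  0  1  1  2  0  0
The P-positions (g = 0) in 0..16 are 0, 1, 5, 6, 10, 11, 15, 16.

0, 1, 5, 6, 10, 11, 15, 16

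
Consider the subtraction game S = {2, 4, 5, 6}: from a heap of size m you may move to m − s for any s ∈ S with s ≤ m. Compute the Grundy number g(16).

0

Compute g(0), g(1), … for moves {2, 4, 5, 6}:
k:     0  1  2  3  4  5  6  7  8  9 10 11 12 13 14 15 16
g(k):  0  0  1  1  2  2  3  3  0  0  1  1  2  2  3  3  0
So g(16) = 0.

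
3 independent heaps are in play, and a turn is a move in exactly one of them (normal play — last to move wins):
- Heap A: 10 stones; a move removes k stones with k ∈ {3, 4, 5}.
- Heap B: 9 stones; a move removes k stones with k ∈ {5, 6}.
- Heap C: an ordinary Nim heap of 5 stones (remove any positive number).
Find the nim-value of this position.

4

Grundy values for heap A (subtraction set {3, 4, 5}):
k:     0  1  2  3  4  5  6  7  8  9 10
g(k):  0  0  0  1  1  1  2  2  0  0  0
So g(10) = 0.
Grundy values for heap B (subtraction set {5, 6}):
g(0) = mex{} = 0
g(1) = mex{} = 0
g(2) = mex{} = 0
g(3) = mex{} = 0
g(4) = mex{} = 0
g(5) = mex{0} = 1
g(6) = mex{0} = 1
g(7) = mex{0} = 1
g(8) = mex{0} = 1
g(9) = mex{0} = 1
So g(9) = 1.
Heap C is a plain Nim heap of size 5, so its Grundy value is 5.
By the Sprague-Grundy theorem, the Grundy value of a sum of independent games is the XOR of the component values.
Combined value = 0 ⊕ 1 ⊕ 5 = 4.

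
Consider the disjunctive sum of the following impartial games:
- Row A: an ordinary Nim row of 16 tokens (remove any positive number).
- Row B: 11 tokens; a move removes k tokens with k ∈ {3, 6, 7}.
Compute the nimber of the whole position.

Row A is a plain Nim row of size 16, so its Grundy value is 16.
For row B, compute g(0), g(1), … with moves {3, 6, 7}:
k:     0  1  2  3  4  5  6  7  8  9 10 11
g(k):  0  0  0  1  1  1  2  2  2  3  0  0
So g(11) = 0.
By the Sprague-Grundy theorem, the Grundy value of a sum of independent games is the XOR of the component values.
Combined value = 16 ⊕ 0 = 16.

16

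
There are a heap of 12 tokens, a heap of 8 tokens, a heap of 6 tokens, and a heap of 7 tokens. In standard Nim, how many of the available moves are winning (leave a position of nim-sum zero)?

Nim-sum: 12 XOR 8 XOR 6 XOR 7 = 5.
The overall nim-sum is X = 5. A heap of size p has a winning move iff p XOR X < p (reduce it to p XOR X).
  12: 12 XOR 5 = 9 < 12 — winning move (to 9).
  8: 8 XOR 5 = 13 ≥ 8 — no move.
  6: 6 XOR 5 = 3 < 6 — winning move (to 3).
  7: 7 XOR 5 = 2 < 7 — winning move (to 2).
That gives 3 winning moves.

3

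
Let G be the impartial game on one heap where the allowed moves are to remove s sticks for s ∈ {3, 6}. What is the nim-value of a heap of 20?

0

Grundy values for subtraction set {3, 6}:
k:     0  1  2  3  4  5  6  7  8  9 10 11 12 13 14 15 16 17 18 19 20
g(k):  0  0  0  1  1  1  2  2  2  0  0  0  1  1  1  2  2  2  0  0  0
So g(20) = 0.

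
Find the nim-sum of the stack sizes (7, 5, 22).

20

Write each in binary and XOR column by column:
  00111  (7)
  00101  (5)
  10110  (22)
  -----
  10100  (20)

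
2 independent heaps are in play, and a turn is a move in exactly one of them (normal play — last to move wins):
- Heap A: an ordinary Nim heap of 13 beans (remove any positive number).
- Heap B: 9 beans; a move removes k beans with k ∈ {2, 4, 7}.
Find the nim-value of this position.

13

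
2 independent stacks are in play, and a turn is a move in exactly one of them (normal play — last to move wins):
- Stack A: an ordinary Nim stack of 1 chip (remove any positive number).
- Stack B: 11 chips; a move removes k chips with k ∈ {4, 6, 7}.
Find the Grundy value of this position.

1

Stack A is a plain Nim stack of size 1, so its Grundy value is 1.
For stack B, compute g(0), g(1), … with moves {4, 6, 7}:
g(0) = mex{} = 0
g(1) = mex{} = 0
g(2) = mex{} = 0
g(3) = mex{} = 0
g(4) = mex{0} = 1
g(5) = mex{0} = 1
g(6) = mex{0} = 1
g(7) = mex{0} = 1
g(8) = mex{0,1} = 2
g(9) = mex{0,1} = 2
g(10) = mex{0,1} = 2
g(11) = mex{1} = 0
So g(11) = 0.
The value of a disjunctive sum is the nim-sum of the parts.
Combined value = 1 ⊕ 0 = 1.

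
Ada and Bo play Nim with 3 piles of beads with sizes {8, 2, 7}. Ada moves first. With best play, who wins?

Ada wins

Nim-sum: 8 XOR 2 XOR 7 = 13.
The nim-sum is 13 ≠ 0, so this is an N-position: the player to move can win; Ada has a winning move.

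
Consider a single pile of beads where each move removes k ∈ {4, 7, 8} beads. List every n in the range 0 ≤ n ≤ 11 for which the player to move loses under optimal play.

0, 1, 2, 3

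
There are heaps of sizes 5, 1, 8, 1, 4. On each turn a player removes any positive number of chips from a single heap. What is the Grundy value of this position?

Bitwise XOR of the heap sizes:
  0101  (5)
  0001  (1)
  1000  (8)
  0001  (1)
  0100  (4)
  ----
  1001  (9)

9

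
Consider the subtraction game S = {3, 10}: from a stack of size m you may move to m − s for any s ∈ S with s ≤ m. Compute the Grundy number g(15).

0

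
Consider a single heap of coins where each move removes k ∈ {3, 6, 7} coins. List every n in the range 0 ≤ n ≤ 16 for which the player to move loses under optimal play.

0, 1, 2, 10, 11, 12

Compute g(0), g(1), … for moves {3, 6, 7}:
k:     0  1  2  3  4  5  6  7  8  9 10 11 12 13 14 15 16
g(k):  0  0  0  1  1  1  2  2  2  3  0  0  0  1  1  1  2
The P-positions (g = 0) in 0..16 are 0, 1, 2, 10, 11, 12.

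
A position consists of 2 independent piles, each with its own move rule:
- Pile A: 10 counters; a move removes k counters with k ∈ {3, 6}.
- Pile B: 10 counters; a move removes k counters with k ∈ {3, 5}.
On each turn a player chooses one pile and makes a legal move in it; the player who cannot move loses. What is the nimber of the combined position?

For pile A, compute g(0), g(1), … with moves {3, 6}:
g(0) = mex{} = 0
g(1) = mex{} = 0
g(2) = mex{} = 0
g(3) = mex{0} = 1
g(4) = mex{0} = 1
g(5) = mex{0} = 1
g(6) = mex{0,1} = 2
g(7) = mex{0,1} = 2
g(8) = mex{0,1} = 2
g(9) = mex{1,2} = 0
g(10) = mex{1,2} = 0
So g(10) = 0.
For pile B, compute g(0), g(1), … with moves {3, 5}:
g(0) = mex{} = 0
g(1) = mex{} = 0
g(2) = mex{} = 0
g(3) = mex{0} = 1
g(4) = mex{0} = 1
g(5) = mex{0} = 1
g(6) = mex{0,1} = 2
g(7) = mex{0,1} = 2
g(8) = mex{1} = 0
g(9) = mex{1,2} = 0
g(10) = mex{1,2} = 0
So g(10) = 0.
The value of a disjunctive sum is the nim-sum of the parts.
Combined value = 0 ⊕ 0 = 0.

0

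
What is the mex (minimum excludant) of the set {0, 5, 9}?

0 is in the set but 1 is not, so the mex is 1.

1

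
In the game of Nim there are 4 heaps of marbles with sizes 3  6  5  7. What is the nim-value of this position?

7

In binary:
  011  (3)
  110  (6)
  101  (5)
  111  (7)
  ---
  111  (7)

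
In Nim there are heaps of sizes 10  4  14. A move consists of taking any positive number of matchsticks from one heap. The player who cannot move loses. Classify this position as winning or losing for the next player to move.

Compute the nim-sum pairwise:
10 ⊕ 4 = 14
14 ⊕ 14 = 0
The nim-sum is 0, so this is a P-position: the player to move is in a losing position under optimal play.

Losing position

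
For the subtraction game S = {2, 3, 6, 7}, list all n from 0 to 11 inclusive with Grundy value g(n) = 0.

0, 1, 5, 9, 10

Grundy values for subtraction set {2, 3, 6, 7}:
k:     0  1  2  3  4  5  6  7  8  9 10 11
g(k):  0  0  1  1  2  0  3  1  2  0  0  1
The P-positions (g = 0) in 0..11 are 0, 1, 5, 9, 10.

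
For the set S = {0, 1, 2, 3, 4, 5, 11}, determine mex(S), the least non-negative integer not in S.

6

The values 0, 1, 2, 3, 4, 5 are all present; 6 is the first non-negative integer missing from the set.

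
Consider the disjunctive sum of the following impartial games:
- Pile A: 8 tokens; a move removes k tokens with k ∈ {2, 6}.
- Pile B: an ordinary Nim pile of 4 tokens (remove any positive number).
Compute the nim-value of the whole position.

Build the Grundy sequence for pile A with g(k) = mex{g(k−s) : s ∈ {2, 6}, s ≤ k}:
g(0) = mex{} = 0
g(1) = mex{} = 0
g(2) = mex{0} = 1
g(3) = mex{0} = 1
g(4) = mex{1} = 0
g(5) = mex{1} = 0
g(6) = mex{0} = 1
g(7) = mex{0} = 1
g(8) = mex{1} = 0
So g(8) = 0.
Pile B is a plain Nim pile of size 4, so its Grundy value is 4.
By the Sprague-Grundy theorem, the Grundy value of a sum of independent games is the XOR of the component values.
Combined value = 0 XOR 4 = 4.

4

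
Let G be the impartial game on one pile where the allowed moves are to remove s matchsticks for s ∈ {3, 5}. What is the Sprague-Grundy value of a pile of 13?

Compute g(0), g(1), … for moves {3, 5}:
k:     0  1  2  3  4  5  6  7  8  9 10 11 12 13
g(k):  0  0  0  1  1  1  2  2  0  0  0  1  1  1
So g(13) = 1.

1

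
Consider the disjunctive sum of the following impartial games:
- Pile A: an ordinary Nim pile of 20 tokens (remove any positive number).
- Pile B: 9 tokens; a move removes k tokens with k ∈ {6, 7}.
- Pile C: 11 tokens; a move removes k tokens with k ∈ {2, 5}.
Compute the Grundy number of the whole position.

21

Pile A is a plain Nim pile of size 20, so its Grundy value is 20.
Grundy values for pile B (subtraction set {6, 7}):
k:     0  1  2  3  4  5  6  7  8  9
g(k):  0  0  0  0  0  0  1  1  1  1
So g(9) = 1.
Grundy values for pile C (subtraction set {2, 5}):
g(0) = mex{} = 0
g(1) = mex{} = 0
g(2) = mex{0} = 1
g(3) = mex{0} = 1
g(4) = mex{1} = 0
g(5) = mex{0,1} = 2
g(6) = mex{0} = 1
g(7) = mex{1,2} = 0
g(8) = mex{1} = 0
g(9) = mex{0} = 1
g(10) = mex{0,2} = 1
g(11) = mex{1} = 0
So g(11) = 0.
By the Sprague-Grundy theorem, the Grundy value of a sum of independent games is the XOR of the component values.
Combined value = 20 XOR 1 XOR 0 = 21.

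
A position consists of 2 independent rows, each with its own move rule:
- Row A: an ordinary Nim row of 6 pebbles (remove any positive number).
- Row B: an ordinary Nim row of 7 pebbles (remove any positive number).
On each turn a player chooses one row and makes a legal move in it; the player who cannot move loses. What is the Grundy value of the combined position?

1

Row A is a plain Nim row of size 6, so its Grundy value is 6.
Row B is a plain Nim row of size 7, so its Grundy value is 7.
The value of a disjunctive sum is the nim-sum of the parts.
Combined value = 6 ⊕ 7 = 1.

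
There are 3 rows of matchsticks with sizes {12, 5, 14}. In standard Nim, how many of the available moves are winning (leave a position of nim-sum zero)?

Nim-sum: 12 XOR 5 XOR 14 = 7.
The overall nim-sum is X = 7. A row of size p has a winning move iff p XOR X < p (reduce it to p XOR X).
  12: 12 XOR 7 = 11 < 12 — winning move (to 11).
  5: 5 XOR 7 = 2 < 5 — winning move (to 2).
  14: 14 XOR 7 = 9 < 14 — winning move (to 9).
That gives 3 winning moves.

3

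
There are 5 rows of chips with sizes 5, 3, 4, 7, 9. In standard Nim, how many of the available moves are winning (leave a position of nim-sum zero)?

Compute the nim-sum pairwise:
5 ⊕ 3 = 6
6 ⊕ 4 = 2
2 ⊕ 7 = 5
5 ⊕ 9 = 12
The overall nim-sum is X = 12. A row of size p has a winning move iff p XOR X < p (reduce it to p XOR X).
  5: 5 XOR 12 = 9 ≥ 5 — no move.
  3: 3 XOR 12 = 15 ≥ 3 — no move.
  4: 4 XOR 12 = 8 ≥ 4 — no move.
  7: 7 XOR 12 = 11 ≥ 7 — no move.
  9: 9 XOR 12 = 5 < 9 — winning move (to 5).
That gives 1 winning move.

1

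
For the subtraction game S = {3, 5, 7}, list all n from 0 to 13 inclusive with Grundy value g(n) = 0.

0, 1, 2, 10, 11, 12

Compute g(0), g(1), … for moves {3, 5, 7}:
k:     0  1  2  3  4  5  6  7  8  9 10 11 12 13
g(k):  0  0  0  1  1  1  2  2  2  3  0  0  0  1
The P-positions (g = 0) in 0..13 are 0, 1, 2, 10, 11, 12.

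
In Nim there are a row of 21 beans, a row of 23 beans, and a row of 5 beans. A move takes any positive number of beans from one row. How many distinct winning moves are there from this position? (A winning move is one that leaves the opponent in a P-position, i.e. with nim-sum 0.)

3

Compute the nim-sum pairwise:
21 XOR 23 = 2
2 XOR 5 = 7
The overall nim-sum is X = 7. A row of size p has a winning move iff p XOR X < p (reduce it to p XOR X).
  21: 21 XOR 7 = 18 < 21 — winning move (to 18).
  23: 23 XOR 7 = 16 < 23 — winning move (to 16).
  5: 5 XOR 7 = 2 < 5 — winning move (to 2).
That gives 3 winning moves.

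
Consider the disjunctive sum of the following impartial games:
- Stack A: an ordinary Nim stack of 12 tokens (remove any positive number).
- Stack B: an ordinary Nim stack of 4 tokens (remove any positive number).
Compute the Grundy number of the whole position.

Stack A is a plain Nim stack of size 12, so its Grundy value is 12.
Stack B is a plain Nim stack of size 4, so its Grundy value is 4.
The value of a disjunctive sum is the nim-sum of the parts.
Combined value = 12 ⊕ 4 = 8.

8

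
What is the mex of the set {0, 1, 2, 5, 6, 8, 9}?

The values 0, 1, 2 are all present; 3 is the first non-negative integer missing from the set.

3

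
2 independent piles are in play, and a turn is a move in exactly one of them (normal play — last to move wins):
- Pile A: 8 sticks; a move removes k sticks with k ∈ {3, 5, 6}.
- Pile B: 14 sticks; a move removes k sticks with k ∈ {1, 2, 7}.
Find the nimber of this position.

Grundy values for pile A (subtraction set {3, 5, 6}):
k:     0  1  2  3  4  5  6  7  8
g(k):  0  0  0  1  1  1  2  2  2
So g(8) = 2.
Build the Grundy sequence for pile B with g(k) = mex{g(k−s) : s ∈ {1, 2, 7}, s ≤ k}:
k:     0  1  2  3  4  5  6  7  8  9 10 11 12 13 14
g(k):  0  1  2  0  1  2  0  1  2  0  1  2  0  1  2
So g(14) = 2.
The value of a disjunctive sum is the nim-sum of the parts.
Combined value = 2 ⊕ 2 = 0.

0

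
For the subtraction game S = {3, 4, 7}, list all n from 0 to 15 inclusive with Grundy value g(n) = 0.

0, 1, 2, 10, 11, 12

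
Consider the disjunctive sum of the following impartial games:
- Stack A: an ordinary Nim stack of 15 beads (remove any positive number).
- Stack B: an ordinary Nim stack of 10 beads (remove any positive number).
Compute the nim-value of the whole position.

5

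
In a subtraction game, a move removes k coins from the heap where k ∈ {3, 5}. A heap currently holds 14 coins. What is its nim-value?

Grundy values for subtraction set {3, 5}:
g(0) = mex{} = 0
g(1) = mex{} = 0
g(2) = mex{} = 0
g(3) = mex{0} = 1
g(4) = mex{0} = 1
g(5) = mex{0} = 1
g(6) = mex{0,1} = 2
g(7) = mex{0,1} = 2
g(8) = mex{1} = 0
g(9) = mex{1,2} = 0
g(10) = mex{1,2} = 0
g(11) = mex{0,2} = 1
g(12) = mex{0,2} = 1
g(13) = mex{0} = 1
g(14) = mex{0,1} = 2
So g(14) = 2.

2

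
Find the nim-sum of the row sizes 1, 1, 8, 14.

6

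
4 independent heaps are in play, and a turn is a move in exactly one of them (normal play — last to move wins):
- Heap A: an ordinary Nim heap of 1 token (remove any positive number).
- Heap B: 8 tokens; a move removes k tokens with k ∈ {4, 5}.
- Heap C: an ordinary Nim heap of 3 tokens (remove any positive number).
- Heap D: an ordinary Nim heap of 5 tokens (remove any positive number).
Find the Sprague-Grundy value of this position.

5

Heap A is a plain Nim heap of size 1, so its Grundy value is 1.
Build the Grundy sequence for heap B with g(k) = mex{g(k−s) : s ∈ {4, 5}, s ≤ k}:
k:     0  1  2  3  4  5  6  7  8
g(k):  0  0  0  0  1  1  1  1  2
So g(8) = 2.
Heap C is a plain Nim heap of size 3, so its Grundy value is 3.
Heap D is a plain Nim heap of size 5, so its Grundy value is 5.
By the Sprague-Grundy theorem, the Grundy value of a sum of independent games is the XOR of the component values.
Combined value = 1 ⊕ 2 ⊕ 3 ⊕ 5 = 5.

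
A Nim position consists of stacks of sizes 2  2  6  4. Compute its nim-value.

Compute the nim-sum pairwise:
2 XOR 2 = 0
0 XOR 6 = 6
6 XOR 4 = 2

2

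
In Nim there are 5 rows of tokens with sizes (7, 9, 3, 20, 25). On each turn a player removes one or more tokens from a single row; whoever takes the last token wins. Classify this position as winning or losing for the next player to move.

Compute the nim-sum pairwise:
7 XOR 9 = 14
14 XOR 3 = 13
13 XOR 20 = 25
25 XOR 25 = 0
The nim-sum is 0, so this is a P-position: the player to move is in a losing position under optimal play.

Losing position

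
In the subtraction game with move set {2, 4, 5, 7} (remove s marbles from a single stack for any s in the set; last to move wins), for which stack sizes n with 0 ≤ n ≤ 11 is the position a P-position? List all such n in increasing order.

0, 1, 9, 10

Build the Grundy sequence with g(k) = mex{g(k−s) : s ∈ {2, 4, 5, 7}, s ≤ k}:
g(0) = mex{} = 0
g(1) = mex{} = 0
g(2) = mex{0} = 1
g(3) = mex{0} = 1
g(4) = mex{0,1} = 2
g(5) = mex{0,1} = 2
g(6) = mex{0,1,2} = 3
g(7) = mex{0,1,2} = 3
g(8) = mex{0,1,2,3} = 4
g(9) = mex{1,2,3} = 0
g(10) = mex{1,2,3,4} = 0
g(11) = mex{0,2,3} = 1
The P-positions (g = 0) in 0..11 are 0, 1, 9, 10.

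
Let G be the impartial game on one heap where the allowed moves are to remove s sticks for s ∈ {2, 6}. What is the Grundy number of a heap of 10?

1

Build the Grundy sequence with g(k) = mex{g(k−s) : s ∈ {2, 6}, s ≤ k}:
k:     0  1  2  3  4  5  6  7  8  9 10
g(k):  0  0  1  1  0  0  1  1  0  0  1
So g(10) = 1.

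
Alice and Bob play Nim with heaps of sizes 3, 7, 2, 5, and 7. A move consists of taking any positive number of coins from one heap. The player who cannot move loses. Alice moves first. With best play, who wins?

Alice wins

Nim-sum: 3 ⊕ 7 ⊕ 2 ⊕ 5 ⊕ 7 = 4.
The nim-sum is 4 ≠ 0, so this is an N-position: the player to move can win; Alice has a winning move.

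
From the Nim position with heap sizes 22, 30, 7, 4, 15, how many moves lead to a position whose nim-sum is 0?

Compute the nim-sum pairwise:
22 ⊕ 30 = 8
8 ⊕ 7 = 15
15 ⊕ 4 = 11
11 ⊕ 15 = 4
The overall nim-sum is X = 4. A heap of size p has a winning move iff p XOR X < p (reduce it to p XOR X).
  22: 22 XOR 4 = 18 < 22 — winning move (to 18).
  30: 30 XOR 4 = 26 < 30 — winning move (to 26).
  7: 7 XOR 4 = 3 < 7 — winning move (to 3).
  4: 4 XOR 4 = 0 < 4 — winning move (to 0).
  15: 15 XOR 4 = 11 < 15 — winning move (to 11).
That gives 5 winning moves.

5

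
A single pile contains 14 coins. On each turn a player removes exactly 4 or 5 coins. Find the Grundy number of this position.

1

Grundy values for subtraction set {4, 5}:
k:     0  1  2  3  4  5  6  7  8  9 10 11 12 13 14
g(k):  0  0  0  0  1  1  1  1  2  0  0  0  0  1  1
So g(14) = 1.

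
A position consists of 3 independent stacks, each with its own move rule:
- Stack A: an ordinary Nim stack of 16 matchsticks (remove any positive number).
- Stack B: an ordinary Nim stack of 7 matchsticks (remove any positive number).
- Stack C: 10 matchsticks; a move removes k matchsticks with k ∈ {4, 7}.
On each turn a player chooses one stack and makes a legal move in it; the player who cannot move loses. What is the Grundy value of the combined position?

21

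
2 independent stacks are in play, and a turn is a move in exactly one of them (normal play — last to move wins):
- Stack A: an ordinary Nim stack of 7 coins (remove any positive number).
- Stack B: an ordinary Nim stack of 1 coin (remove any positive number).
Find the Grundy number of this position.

6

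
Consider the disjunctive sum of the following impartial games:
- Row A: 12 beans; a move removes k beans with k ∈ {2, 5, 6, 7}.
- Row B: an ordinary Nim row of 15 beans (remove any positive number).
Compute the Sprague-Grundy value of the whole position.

Grundy values for row A (subtraction set {2, 5, 6, 7}):
k:     0  1  2  3  4  5  6  7  8  9 10 11 12
g(k):  0  0  1  1  0  2  1  3  2  2  3  3  0
So g(12) = 0.
Row B is a plain Nim row of size 15, so its Grundy value is 15.
The value of a disjunctive sum is the nim-sum of the parts.
Combined value = 0 ⊕ 15 = 15.

15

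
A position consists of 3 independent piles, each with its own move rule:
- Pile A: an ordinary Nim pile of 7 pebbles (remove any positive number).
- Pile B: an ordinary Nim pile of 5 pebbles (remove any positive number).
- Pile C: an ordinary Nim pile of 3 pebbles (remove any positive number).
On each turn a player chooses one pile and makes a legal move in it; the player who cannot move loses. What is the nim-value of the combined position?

Pile A is a plain Nim pile of size 7, so its Grundy value is 7.
Pile B is a plain Nim pile of size 5, so its Grundy value is 5.
Pile C is a plain Nim pile of size 3, so its Grundy value is 3.
By the Sprague-Grundy theorem, the Grundy value of a sum of independent games is the XOR of the component values.
Combined value = 7 ⊕ 5 ⊕ 3 = 1.

1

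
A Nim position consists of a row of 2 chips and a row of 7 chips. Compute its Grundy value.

Bitwise XOR of the heap sizes:
  010  (2)
  111  (7)
  ---
  101  (5)

5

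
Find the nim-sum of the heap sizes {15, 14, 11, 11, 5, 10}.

14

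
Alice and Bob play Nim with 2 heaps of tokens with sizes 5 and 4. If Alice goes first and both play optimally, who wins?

Bitwise XOR of the heap sizes:
  101  (5)
  100  (4)
  ---
  001  (1)
The nim-sum is 1 ≠ 0, so this is an N-position: the player to move can win; Alice has a winning move.

Alice wins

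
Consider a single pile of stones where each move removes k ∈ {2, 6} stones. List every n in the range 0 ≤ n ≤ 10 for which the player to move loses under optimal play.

0, 1, 4, 5, 8, 9

Compute g(0), g(1), … for moves {2, 6}:
k:     0  1  2  3  4  5  6  7  8  9 10
g(k):  0  0  1  1  0  0  1  1  0  0  1
The P-positions (g = 0) in 0..10 are 0, 1, 4, 5, 8, 9.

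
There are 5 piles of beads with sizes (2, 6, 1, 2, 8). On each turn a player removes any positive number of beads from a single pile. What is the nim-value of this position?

15

Nim-sum: 2 ⊕ 6 ⊕ 1 ⊕ 2 ⊕ 8 = 15.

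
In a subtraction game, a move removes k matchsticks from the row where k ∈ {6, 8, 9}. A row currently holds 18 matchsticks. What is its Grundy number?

0

Compute g(0), g(1), … for moves {6, 8, 9}:
k:     0  1  2  3  4  5  6  7  8  9 10 11 12 13 14 15 16 17 18
g(k):  0  0  0  0  0  0  1  1  1  1  1  1  2  2  2  0  0  0  0
So g(18) = 0.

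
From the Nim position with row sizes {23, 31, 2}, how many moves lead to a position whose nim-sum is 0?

1

Nim-sum: 23 XOR 31 XOR 2 = 10.
The overall nim-sum is X = 10. A row of size p has a winning move iff p XOR X < p (reduce it to p XOR X).
  23: 23 XOR 10 = 29 ≥ 23 — no move.
  31: 31 XOR 10 = 21 < 31 — winning move (to 21).
  2: 2 XOR 10 = 8 ≥ 2 — no move.
That gives 1 winning move.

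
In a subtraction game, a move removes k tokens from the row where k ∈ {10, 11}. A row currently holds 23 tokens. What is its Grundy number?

0

Grundy values for subtraction set {10, 11}:
k:     0  1  2  3  4  5  6  7  8  9 10 11 12 13 14 15 16 17 18 19 20 21 22 23
g(k):  0  0  0  0  0  0  0  0  0  0  1  1  1  1  1  1  1  1  1  1  2  0  0  0
So g(23) = 0.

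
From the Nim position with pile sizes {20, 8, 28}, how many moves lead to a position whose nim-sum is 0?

0

Nim-sum: 20 ⊕ 8 ⊕ 28 = 0.
The nim-sum is already 0, so every move leaves a nonzero nim-sum — there are no winning moves.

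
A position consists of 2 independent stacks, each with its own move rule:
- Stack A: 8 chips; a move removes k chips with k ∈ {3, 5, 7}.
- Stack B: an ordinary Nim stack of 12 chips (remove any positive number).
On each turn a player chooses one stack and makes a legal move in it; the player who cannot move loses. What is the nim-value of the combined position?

14

For stack A, compute g(0), g(1), … with moves {3, 5, 7}:
g(0) = mex{} = 0
g(1) = mex{} = 0
g(2) = mex{} = 0
g(3) = mex{0} = 1
g(4) = mex{0} = 1
g(5) = mex{0} = 1
g(6) = mex{0,1} = 2
g(7) = mex{0,1} = 2
g(8) = mex{0,1} = 2
So g(8) = 2.
Stack B is a plain Nim stack of size 12, so its Grundy value is 12.
The value of a disjunctive sum is the nim-sum of the parts.
Combined value = 2 ⊕ 12 = 14.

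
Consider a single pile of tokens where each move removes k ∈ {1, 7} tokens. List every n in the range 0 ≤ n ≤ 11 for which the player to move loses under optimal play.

0, 2, 4, 6, 8, 10

Grundy values for subtraction set {1, 7}:
k:     0  1  2  3  4  5  6  7  8  9 10 11
g(k):  0  1  0  1  0  1  0  1  0  1  0  1
The P-positions (g = 0) in 0..11 are 0, 2, 4, 6, 8, 10.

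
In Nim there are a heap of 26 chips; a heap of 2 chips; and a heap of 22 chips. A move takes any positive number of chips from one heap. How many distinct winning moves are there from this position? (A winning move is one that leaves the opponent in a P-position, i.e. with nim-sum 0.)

1

In binary:
  11010  (26)
  00010  (2)
  10110  (22)
  -----
  01110  (14)
The overall nim-sum is X = 14. A heap of size p has a winning move iff p XOR X < p (reduce it to p XOR X).
  26: 26 XOR 14 = 20 < 26 — winning move (to 20).
  2: 2 XOR 14 = 12 ≥ 2 — no move.
  22: 22 XOR 14 = 24 ≥ 22 — no move.
That gives 1 winning move.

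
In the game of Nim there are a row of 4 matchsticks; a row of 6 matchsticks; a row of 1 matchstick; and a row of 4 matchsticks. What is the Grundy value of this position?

In binary:
  100  (4)
  110  (6)
  001  (1)
  100  (4)
  ---
  111  (7)

7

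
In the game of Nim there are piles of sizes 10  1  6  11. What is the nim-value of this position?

6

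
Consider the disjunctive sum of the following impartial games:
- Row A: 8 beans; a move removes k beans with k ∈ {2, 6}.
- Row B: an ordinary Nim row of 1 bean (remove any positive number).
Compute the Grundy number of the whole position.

1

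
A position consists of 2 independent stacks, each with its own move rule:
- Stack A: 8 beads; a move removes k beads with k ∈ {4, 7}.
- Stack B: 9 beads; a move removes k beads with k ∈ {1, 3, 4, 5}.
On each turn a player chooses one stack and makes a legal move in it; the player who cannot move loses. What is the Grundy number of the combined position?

3

Build the Grundy sequence for stack A with g(k) = mex{g(k−s) : s ∈ {4, 7}, s ≤ k}:
k:     0  1  2  3  4  5  6  7  8
g(k):  0  0  0  0  1  1  1  1  2
So g(8) = 2.
For stack B, compute g(0), g(1), … with moves {1, 3, 4, 5}:
k:     0  1  2  3  4  5  6  7  8  9
g(k):  0  1  0  1  2  3  2  3  0  1
So g(9) = 1.
The value of a disjunctive sum is the nim-sum of the parts.
Combined value = 2 XOR 1 = 3.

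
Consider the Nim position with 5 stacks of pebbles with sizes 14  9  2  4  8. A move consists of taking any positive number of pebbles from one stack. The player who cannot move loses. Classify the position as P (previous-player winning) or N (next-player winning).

Nim-sum: 14 ^ 9 ^ 2 ^ 4 ^ 8 = 9.
The nim-sum is 9 ≠ 0, so this is an N-position: the player to move can win.

N-position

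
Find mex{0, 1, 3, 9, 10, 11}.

The values 0, 1 are all present; 2 is the first non-negative integer missing from the set.

2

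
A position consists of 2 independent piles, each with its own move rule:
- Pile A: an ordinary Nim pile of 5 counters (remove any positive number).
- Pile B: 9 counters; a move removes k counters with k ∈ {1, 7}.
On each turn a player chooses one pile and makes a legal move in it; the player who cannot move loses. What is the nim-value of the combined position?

4

Pile A is a plain Nim pile of size 5, so its Grundy value is 5.
For pile B, compute g(0), g(1), … with moves {1, 7}:
g(0) = mex{} = 0
g(1) = mex{0} = 1
g(2) = mex{1} = 0
g(3) = mex{0} = 1
g(4) = mex{1} = 0
g(5) = mex{0} = 1
g(6) = mex{1} = 0
g(7) = mex{0} = 1
g(8) = mex{1} = 0
g(9) = mex{0} = 1
So g(9) = 1.
The value of a disjunctive sum is the nim-sum of the parts.
Combined value = 5 XOR 1 = 4.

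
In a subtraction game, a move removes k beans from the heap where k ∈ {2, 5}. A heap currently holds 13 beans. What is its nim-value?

Build the Grundy sequence with g(k) = mex{g(k−s) : s ∈ {2, 5}, s ≤ k}:
g(0) = mex{} = 0
g(1) = mex{} = 0
g(2) = mex{0} = 1
g(3) = mex{0} = 1
g(4) = mex{1} = 0
g(5) = mex{0,1} = 2
g(6) = mex{0} = 1
g(7) = mex{1,2} = 0
g(8) = mex{1} = 0
g(9) = mex{0} = 1
g(10) = mex{0,2} = 1
g(11) = mex{1} = 0
g(12) = mex{0,1} = 2
g(13) = mex{0} = 1
So g(13) = 1.

1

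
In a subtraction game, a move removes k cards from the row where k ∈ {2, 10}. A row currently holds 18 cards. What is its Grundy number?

Grundy values for subtraction set {2, 10}:
k:     0  1  2  3  4  5  6  7  8  9 10 11 12 13 14 15 16 17 18
g(k):  0  0  1  1  0  0  1  1  0  0  1  1  0  0  1  1  0  0  1
So g(18) = 1.

1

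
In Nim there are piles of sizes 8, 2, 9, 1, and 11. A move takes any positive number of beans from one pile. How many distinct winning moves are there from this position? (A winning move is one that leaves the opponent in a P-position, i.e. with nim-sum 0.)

3

Write each in binary and XOR column by column:
  1000  (8)
  0010  (2)
  1001  (9)
  0001  (1)
  1011  (11)
  ----
  1001  (9)
The overall nim-sum is X = 9. A pile of size p has a winning move iff p XOR X < p (reduce it to p XOR X).
  8: 8 XOR 9 = 1 < 8 — winning move (to 1).
  2: 2 XOR 9 = 11 ≥ 2 — no move.
  9: 9 XOR 9 = 0 < 9 — winning move (to 0).
  1: 1 XOR 9 = 8 ≥ 1 — no move.
  11: 11 XOR 9 = 2 < 11 — winning move (to 2).
That gives 3 winning moves.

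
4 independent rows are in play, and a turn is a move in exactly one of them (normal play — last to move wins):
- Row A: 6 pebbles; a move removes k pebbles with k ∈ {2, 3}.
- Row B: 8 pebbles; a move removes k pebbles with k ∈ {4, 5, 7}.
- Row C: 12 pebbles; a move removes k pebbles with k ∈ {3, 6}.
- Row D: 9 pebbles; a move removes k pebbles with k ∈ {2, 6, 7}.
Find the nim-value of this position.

3

Grundy values for row A (subtraction set {2, 3}):
k:     0  1  2  3  4  5  6
g(k):  0  0  1  1  2  0  0
So g(6) = 0.
Grundy values for row B (subtraction set {4, 5, 7}):
k:     0  1  2  3  4  5  6  7  8
g(k):  0  0  0  0  1  1  1  1  2
So g(8) = 2.
For row C, compute g(0), g(1), … with moves {3, 6}:
g(0) = mex{} = 0
g(1) = mex{} = 0
g(2) = mex{} = 0
g(3) = mex{0} = 1
g(4) = mex{0} = 1
g(5) = mex{0} = 1
g(6) = mex{0,1} = 2
g(7) = mex{0,1} = 2
g(8) = mex{0,1} = 2
g(9) = mex{1,2} = 0
g(10) = mex{1,2} = 0
g(11) = mex{1,2} = 0
g(12) = mex{0,2} = 1
So g(12) = 1.
Build the Grundy sequence for row D with g(k) = mex{g(k−s) : s ∈ {2, 6, 7}, s ≤ k}:
g(0) = mex{} = 0
g(1) = mex{} = 0
g(2) = mex{0} = 1
g(3) = mex{0} = 1
g(4) = mex{1} = 0
g(5) = mex{1} = 0
g(6) = mex{0} = 1
g(7) = mex{0} = 1
g(8) = mex{0,1} = 2
g(9) = mex{1} = 0
So g(9) = 0.
By the Sprague-Grundy theorem, the Grundy value of a sum of independent games is the XOR of the component values.
Combined value = 0 ⊕ 2 ⊕ 1 ⊕ 0 = 3.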